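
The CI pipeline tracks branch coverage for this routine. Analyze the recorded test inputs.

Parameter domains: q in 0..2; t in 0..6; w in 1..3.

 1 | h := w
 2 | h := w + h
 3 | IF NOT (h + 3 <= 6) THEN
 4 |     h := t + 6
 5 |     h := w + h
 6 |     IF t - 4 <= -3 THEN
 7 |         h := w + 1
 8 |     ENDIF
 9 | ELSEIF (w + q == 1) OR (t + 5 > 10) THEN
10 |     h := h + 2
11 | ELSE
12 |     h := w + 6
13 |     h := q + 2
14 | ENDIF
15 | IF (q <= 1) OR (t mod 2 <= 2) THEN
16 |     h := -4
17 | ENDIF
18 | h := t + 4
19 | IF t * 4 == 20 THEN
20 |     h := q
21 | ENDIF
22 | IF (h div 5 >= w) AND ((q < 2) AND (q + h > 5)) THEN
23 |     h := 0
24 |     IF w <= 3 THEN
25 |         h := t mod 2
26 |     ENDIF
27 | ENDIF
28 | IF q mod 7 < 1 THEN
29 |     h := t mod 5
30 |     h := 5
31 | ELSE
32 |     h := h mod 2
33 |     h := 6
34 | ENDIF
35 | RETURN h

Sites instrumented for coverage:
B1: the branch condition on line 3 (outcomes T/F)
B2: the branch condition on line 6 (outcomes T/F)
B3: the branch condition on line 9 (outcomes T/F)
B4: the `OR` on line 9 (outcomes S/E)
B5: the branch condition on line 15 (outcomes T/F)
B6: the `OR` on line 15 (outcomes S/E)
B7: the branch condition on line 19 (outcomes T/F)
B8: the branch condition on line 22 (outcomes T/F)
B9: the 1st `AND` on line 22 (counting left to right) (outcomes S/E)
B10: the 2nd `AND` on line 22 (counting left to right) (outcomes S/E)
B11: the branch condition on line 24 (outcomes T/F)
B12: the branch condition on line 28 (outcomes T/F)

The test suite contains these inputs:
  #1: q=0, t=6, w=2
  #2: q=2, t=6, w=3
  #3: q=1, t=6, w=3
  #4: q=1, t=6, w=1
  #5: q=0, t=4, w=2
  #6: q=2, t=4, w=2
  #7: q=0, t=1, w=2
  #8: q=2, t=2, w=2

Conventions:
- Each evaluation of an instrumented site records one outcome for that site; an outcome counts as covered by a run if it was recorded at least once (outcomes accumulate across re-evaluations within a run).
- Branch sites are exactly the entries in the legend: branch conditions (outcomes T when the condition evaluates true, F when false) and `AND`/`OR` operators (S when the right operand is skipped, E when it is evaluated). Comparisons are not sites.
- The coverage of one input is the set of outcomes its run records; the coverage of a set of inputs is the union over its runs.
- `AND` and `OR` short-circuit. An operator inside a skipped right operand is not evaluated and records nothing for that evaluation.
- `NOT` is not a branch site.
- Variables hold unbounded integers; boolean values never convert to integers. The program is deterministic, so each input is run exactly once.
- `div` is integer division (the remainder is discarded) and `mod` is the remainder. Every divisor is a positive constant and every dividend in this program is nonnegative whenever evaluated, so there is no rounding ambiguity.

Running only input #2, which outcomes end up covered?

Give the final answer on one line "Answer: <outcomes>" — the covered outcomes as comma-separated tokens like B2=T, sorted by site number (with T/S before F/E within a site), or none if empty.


Simulating input #2 (q=2, t=6, w=3) step by step:
  B1->T, B2->F, B6->E, B5->T, B7->F, B9->S, B8->F, B12->F
collecting distinct outcomes: B1=T, B2=F, B5=T, B6=E, B7=F, B8=F, B9=S, B12=F
Answer: B1=T, B2=F, B5=T, B6=E, B7=F, B8=F, B9=S, B12=F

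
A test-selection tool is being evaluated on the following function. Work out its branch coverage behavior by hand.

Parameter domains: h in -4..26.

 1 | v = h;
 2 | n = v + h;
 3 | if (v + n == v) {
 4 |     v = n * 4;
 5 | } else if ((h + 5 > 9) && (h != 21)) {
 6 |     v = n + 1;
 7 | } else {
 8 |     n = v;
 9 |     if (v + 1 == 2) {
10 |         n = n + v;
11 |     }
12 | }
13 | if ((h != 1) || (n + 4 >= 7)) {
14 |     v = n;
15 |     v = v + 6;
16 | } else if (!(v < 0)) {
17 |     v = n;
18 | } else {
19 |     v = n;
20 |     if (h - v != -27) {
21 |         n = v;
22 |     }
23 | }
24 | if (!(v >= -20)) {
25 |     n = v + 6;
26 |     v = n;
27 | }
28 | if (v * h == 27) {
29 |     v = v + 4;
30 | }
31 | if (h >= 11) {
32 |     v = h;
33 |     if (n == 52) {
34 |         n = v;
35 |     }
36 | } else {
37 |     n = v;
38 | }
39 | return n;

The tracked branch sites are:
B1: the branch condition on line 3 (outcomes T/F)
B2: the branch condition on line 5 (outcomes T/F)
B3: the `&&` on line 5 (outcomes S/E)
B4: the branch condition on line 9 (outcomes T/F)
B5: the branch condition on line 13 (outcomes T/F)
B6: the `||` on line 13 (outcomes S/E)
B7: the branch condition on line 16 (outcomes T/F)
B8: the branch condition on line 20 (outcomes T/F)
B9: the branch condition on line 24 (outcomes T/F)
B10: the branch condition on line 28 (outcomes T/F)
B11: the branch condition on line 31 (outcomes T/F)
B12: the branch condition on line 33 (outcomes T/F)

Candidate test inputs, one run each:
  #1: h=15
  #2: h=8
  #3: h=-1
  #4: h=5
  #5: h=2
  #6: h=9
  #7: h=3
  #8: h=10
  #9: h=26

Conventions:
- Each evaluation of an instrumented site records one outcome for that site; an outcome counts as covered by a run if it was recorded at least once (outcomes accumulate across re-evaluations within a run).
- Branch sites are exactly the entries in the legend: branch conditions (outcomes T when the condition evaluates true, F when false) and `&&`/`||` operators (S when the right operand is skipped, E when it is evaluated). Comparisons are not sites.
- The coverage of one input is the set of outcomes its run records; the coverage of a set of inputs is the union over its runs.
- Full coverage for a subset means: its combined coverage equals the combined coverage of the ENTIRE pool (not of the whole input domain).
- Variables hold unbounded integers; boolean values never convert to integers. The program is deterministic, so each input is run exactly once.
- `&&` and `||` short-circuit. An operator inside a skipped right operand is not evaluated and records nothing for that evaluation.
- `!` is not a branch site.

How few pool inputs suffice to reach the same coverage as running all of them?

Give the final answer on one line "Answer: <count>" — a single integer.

run #1 (h=15) records B1=F, B2=T, B3=E, B5=T, B6=S, B9=F, B10=F, B11=T, B12=F
run #2 (h=8) records B1=F, B2=T, B3=E, B5=T, B6=S, B9=F, B10=F, B11=F
run #3 (h=-1) records B1=F, B2=F, B3=S, B4=F, B5=T, B6=S, B9=F, B10=F, B11=F
run #4 (h=5) records B1=F, B2=T, B3=E, B5=T, B6=S, B9=F, B10=F, B11=F
run #5 (h=2) records B1=F, B2=F, B3=S, B4=F, B5=T, B6=S, B9=F, B10=F, B11=F
run #6 (h=9) records B1=F, B2=T, B3=E, B5=T, B6=S, B9=F, B10=F, B11=F
run #7 (h=3) records B1=F, B2=F, B3=S, B4=F, B5=T, B6=S, B9=F, B10=T, B11=F
run #8 (h=10) records B1=F, B2=T, B3=E, B5=T, B6=S, B9=F, B10=F, B11=F
run #9 (h=26) records B1=F, B2=T, B3=E, B5=T, B6=S, B9=F, B10=F, B11=T, B12=T
together the pool reaches 15 outcomes: B1=F, B2=T, B2=F, B3=S, B3=E, B4=F, B5=T, B6=S, B9=F, B10=T, B10=F, B11=T, B11=F, B12=T, B12=F
checked all size-1 subsets: none covers 15 outcomes (max 9/15)
checked all size-2 subsets: none covers 15 outcomes (max 14/15)
at size 3, {1, 7, 9} reaches all 15 outcomes; every lexicographically earlier size-3 subset fails

Answer: 3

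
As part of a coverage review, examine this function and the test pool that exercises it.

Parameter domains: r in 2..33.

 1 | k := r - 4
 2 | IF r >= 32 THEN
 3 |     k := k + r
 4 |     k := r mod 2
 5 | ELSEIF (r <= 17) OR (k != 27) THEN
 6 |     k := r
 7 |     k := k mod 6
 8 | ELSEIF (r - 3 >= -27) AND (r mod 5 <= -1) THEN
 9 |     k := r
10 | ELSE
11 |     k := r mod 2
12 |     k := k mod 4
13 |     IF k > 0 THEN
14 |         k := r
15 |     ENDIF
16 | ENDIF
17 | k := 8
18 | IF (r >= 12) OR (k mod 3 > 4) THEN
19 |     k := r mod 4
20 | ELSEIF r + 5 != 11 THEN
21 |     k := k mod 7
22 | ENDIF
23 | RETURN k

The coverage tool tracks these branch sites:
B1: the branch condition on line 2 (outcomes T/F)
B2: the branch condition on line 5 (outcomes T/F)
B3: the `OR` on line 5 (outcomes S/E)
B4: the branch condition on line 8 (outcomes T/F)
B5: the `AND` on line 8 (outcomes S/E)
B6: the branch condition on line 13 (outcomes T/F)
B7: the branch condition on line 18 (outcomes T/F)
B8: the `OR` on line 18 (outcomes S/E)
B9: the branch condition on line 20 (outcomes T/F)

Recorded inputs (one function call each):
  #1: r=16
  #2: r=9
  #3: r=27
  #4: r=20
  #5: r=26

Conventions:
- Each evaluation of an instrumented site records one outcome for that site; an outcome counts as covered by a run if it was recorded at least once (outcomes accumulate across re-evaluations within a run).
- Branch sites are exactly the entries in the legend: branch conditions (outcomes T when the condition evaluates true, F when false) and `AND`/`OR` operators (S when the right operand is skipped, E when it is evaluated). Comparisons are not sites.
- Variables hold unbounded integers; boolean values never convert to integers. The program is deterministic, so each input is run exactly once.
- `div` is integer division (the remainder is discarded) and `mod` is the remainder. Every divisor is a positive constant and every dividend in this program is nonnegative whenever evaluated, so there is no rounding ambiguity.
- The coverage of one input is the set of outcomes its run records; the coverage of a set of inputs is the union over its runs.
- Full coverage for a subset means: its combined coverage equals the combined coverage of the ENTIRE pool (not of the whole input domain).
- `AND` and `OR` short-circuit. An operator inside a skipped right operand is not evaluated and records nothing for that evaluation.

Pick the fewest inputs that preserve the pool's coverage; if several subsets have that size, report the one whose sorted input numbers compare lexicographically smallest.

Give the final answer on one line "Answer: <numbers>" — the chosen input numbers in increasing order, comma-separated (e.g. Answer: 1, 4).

input #1, r=16: events B1->F, B3->S, B2->T, B8->S, B7->T; outcomes B1=F, B2=T, B3=S, B7=T, B8=S
input #2, r=9: events B1->F, B3->S, B2->T, B8->E, B7->F, B9->T; outcomes B1=F, B2=T, B3=S, B7=F, B8=E, B9=T
input #3, r=27: events B1->F, B3->E, B2->T, B8->S, B7->T; outcomes B1=F, B2=T, B3=E, B7=T, B8=S
input #4, r=20: events B1->F, B3->E, B2->T, B8->S, B7->T; outcomes B1=F, B2=T, B3=E, B7=T, B8=S
input #5, r=26: events B1->F, B3->E, B2->T, B8->S, B7->T; outcomes B1=F, B2=T, B3=E, B7=T, B8=S
together the pool reaches 9 outcomes: B1=F, B2=T, B3=S, B3=E, B7=T, B7=F, B8=S, B8=E, B9=T
checked all size-1 subsets: none covers 9 outcomes (max 6/9)
size 2: inputs {2, 3} cover all 9 outcomes, and no lexicographically smaller subset of this size does

Answer: 2, 3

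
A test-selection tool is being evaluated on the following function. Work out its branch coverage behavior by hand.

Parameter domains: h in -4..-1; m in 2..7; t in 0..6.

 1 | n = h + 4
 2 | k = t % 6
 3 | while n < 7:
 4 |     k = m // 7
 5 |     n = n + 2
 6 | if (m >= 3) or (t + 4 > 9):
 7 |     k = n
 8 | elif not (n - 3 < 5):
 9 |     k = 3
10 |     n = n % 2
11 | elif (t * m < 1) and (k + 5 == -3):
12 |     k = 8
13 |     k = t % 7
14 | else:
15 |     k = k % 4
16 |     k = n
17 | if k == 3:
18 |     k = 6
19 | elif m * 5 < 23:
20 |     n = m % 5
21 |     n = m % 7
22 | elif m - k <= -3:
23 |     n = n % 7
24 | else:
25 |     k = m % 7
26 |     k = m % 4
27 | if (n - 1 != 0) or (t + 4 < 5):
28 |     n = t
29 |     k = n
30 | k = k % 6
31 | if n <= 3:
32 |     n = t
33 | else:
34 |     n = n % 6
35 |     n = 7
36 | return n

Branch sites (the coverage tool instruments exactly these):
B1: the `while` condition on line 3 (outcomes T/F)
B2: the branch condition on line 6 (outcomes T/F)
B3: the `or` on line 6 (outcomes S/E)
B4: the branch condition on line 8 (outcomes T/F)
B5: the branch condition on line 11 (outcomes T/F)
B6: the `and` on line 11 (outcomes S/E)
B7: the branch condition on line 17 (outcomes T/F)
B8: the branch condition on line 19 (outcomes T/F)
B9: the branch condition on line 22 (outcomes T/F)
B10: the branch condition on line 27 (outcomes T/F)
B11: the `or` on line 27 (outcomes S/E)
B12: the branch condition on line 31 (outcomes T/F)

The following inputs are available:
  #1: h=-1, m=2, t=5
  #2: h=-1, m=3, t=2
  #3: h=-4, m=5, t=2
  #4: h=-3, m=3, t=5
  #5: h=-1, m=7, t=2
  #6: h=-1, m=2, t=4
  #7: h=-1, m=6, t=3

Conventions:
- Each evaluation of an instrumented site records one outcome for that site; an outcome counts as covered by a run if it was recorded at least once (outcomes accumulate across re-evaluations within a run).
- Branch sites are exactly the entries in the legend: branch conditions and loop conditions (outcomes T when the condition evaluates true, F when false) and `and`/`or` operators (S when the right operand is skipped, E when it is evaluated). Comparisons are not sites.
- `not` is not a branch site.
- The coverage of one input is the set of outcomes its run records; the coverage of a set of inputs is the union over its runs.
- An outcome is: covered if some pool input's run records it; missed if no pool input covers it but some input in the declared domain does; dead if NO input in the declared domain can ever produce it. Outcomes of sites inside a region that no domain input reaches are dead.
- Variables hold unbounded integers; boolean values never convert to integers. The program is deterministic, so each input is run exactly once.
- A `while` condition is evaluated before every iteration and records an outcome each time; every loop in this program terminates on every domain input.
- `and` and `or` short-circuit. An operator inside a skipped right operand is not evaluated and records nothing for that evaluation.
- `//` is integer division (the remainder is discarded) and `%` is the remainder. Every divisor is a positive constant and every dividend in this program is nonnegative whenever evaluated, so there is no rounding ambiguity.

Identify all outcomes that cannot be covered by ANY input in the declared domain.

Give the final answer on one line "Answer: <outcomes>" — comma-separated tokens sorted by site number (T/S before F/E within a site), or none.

running all 168 domain inputs and tallying outcomes:
  B5=T: zero occurrences over every domain input -> dead
  reachable outcomes have witnesses, e.g. B1=T (e.g. h=-4, m=2, t=0), B1=F (e.g. h=-4, m=2, t=0), B2=T (e.g. h=-4, m=2, t=6), B2=F (e.g. h=-4, m=2, t=0)

Answer: B5=T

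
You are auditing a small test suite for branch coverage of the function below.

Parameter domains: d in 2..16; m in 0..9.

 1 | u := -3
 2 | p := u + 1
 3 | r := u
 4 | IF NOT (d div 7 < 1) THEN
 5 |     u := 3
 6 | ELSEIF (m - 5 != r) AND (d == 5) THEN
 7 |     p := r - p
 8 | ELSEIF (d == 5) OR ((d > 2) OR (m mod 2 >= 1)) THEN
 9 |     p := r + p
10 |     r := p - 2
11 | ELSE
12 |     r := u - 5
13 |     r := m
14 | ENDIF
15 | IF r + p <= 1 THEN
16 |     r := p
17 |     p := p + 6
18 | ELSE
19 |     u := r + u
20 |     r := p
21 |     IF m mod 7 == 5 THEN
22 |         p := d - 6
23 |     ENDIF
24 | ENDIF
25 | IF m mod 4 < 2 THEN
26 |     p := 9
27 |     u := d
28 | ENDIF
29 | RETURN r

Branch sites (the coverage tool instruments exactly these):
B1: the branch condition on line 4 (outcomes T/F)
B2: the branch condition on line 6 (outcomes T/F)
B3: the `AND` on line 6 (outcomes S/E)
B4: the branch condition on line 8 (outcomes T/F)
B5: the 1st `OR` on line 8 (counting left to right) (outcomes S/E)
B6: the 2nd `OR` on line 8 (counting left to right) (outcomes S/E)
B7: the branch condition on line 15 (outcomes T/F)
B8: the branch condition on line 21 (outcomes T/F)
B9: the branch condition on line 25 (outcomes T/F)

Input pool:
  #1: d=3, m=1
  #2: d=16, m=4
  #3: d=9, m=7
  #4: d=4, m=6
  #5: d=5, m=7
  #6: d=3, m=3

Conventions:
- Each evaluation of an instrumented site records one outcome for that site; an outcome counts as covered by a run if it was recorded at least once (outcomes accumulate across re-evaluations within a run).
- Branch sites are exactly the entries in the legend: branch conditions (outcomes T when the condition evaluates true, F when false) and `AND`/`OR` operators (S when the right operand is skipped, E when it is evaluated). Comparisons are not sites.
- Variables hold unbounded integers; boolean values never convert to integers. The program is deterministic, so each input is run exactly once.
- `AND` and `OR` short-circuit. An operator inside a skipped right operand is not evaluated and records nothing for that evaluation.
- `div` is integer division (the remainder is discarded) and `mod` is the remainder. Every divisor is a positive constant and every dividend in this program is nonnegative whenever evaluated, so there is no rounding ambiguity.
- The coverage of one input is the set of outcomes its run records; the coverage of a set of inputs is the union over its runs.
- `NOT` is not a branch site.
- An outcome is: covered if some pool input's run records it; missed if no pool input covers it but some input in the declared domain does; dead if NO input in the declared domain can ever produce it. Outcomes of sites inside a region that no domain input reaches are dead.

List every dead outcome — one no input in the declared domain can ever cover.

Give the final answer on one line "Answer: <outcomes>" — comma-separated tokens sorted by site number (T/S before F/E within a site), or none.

exhaustive pass over the 150-input domain:
  B8=T: never recorded by any domain input -> dead
  reachable outcomes have witnesses, e.g. B1=T (e.g. d=7, m=0), B1=F (e.g. d=2, m=0), B2=T (e.g. d=5, m=0), B2=F (e.g. d=2, m=0)

Answer: B8=T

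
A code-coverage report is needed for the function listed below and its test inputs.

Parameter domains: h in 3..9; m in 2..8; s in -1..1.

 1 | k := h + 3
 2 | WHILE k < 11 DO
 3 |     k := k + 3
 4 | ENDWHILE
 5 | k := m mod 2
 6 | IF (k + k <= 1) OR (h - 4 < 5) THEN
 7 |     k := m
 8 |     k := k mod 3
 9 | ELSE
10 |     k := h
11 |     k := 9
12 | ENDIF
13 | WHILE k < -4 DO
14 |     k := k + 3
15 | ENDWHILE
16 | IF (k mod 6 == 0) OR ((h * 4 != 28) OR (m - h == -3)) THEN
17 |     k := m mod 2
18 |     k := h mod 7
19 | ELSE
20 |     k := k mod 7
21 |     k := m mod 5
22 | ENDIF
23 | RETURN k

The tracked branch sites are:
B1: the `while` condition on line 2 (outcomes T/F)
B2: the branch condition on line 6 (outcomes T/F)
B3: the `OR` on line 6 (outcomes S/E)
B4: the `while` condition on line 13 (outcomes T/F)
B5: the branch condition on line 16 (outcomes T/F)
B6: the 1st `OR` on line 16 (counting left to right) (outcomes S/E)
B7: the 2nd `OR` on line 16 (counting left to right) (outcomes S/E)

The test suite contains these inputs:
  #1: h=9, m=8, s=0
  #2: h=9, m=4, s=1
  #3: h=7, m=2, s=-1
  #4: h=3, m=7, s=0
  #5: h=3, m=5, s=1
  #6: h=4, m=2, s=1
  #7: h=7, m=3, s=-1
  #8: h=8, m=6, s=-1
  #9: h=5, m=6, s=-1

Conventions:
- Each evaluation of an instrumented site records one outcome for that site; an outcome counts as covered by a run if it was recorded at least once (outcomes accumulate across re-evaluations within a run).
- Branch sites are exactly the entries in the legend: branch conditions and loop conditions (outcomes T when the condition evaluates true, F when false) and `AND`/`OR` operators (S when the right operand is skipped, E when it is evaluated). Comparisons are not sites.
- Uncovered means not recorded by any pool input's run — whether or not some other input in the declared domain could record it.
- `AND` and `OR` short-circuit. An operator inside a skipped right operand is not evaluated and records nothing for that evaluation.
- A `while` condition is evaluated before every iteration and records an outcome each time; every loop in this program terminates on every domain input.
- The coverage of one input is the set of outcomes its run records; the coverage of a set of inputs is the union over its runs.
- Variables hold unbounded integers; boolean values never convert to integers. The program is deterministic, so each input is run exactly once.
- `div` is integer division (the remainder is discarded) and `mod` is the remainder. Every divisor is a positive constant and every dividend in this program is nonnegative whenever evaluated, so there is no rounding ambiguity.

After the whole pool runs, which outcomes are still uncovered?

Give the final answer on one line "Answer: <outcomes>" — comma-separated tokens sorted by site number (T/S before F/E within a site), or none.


#1 (h=9, m=8, s=0) -> B1->F, B3->S, B2->T, B4->F, B6->E, B7->S, B5->T; covered: B1=F, B2=T, B3=S, B4=F, B5=T, B6=E, B7=S
#2 (h=9, m=4, s=1) -> B1->F, B3->S, B2->T, B4->F, B6->E, B7->S, B5->T; covered: B1=F, B2=T, B3=S, B4=F, B5=T, B6=E, B7=S
#3 (h=7, m=2, s=-1) -> B1->T, B1->F, B3->S, B2->T, B4->F, B6->E, B7->E, B5->F; covered: B1=T, B1=F, B2=T, B3=S, B4=F, B5=F, B6=E, B7=E
#4 (h=3, m=7, s=0) -> B1->T, B1->T, B1->F, B3->E, B2->T, B4->F, B6->E, B7->S, B5->T; covered: B1=T, B1=F, B2=T, B3=E, B4=F, B5=T, B6=E, B7=S
#5 (h=3, m=5, s=1) -> B1->T, B1->T, B1->F, B3->E, B2->T, B4->F, B6->E, B7->S, B5->T; covered: B1=T, B1=F, B2=T, B3=E, B4=F, B5=T, B6=E, B7=S
#6 (h=4, m=2, s=1) -> B1->T, B1->T, B1->F, B3->S, B2->T, B4->F, B6->E, B7->S, B5->T; covered: B1=T, B1=F, B2=T, B3=S, B4=F, B5=T, B6=E, B7=S
#7 (h=7, m=3, s=-1) -> B1->T, B1->F, B3->E, B2->T, B4->F, B6->S, B5->T; covered: B1=T, B1=F, B2=T, B3=E, B4=F, B5=T, B6=S
#8 (h=8, m=6, s=-1) -> B1->F, B3->S, B2->T, B4->F, B6->S, B5->T; covered: B1=F, B2=T, B3=S, B4=F, B5=T, B6=S
#9 (h=5, m=6, s=-1) -> B1->T, B1->F, B3->S, B2->T, B4->F, B6->S, B5->T; covered: B1=T, B1=F, B2=T, B3=S, B4=F, B5=T, B6=S
union over the pool: B1=T, B1=F, B2=T, B3=S, B3=E, B4=F, B5=T, B5=F, B6=S, B6=E, B7=S, B7=E
uncovered (2 of 14): B2=F, B4=T
Answer: B2=F, B4=T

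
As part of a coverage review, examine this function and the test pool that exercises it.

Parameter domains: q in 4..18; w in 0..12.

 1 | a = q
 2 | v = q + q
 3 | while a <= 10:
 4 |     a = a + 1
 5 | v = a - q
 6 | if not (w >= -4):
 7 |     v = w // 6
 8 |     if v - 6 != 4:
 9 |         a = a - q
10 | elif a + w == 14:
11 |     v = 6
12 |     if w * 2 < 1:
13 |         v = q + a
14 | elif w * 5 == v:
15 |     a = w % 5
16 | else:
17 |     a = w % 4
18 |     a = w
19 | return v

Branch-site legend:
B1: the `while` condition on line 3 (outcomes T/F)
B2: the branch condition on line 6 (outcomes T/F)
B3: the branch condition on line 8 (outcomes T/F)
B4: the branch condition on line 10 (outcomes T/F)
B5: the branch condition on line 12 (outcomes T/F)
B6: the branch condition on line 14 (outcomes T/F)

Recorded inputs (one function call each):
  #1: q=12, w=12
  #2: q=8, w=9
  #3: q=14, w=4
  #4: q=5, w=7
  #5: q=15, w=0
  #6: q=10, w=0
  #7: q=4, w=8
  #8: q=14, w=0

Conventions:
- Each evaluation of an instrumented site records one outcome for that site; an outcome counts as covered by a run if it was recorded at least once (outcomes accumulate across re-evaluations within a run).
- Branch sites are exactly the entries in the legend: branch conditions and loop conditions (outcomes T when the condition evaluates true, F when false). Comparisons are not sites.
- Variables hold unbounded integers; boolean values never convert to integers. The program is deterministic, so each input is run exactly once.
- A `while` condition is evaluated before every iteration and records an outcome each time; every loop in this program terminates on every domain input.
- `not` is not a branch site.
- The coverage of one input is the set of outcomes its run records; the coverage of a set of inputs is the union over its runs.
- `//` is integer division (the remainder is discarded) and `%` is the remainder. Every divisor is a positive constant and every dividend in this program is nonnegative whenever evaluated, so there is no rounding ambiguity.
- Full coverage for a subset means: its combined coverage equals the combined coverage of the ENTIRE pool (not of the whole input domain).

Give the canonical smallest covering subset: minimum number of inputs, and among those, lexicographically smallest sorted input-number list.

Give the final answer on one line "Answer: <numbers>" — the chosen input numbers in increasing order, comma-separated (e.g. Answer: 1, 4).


test 1 (q=12, w=12) hits B1=F, B2=F, B4=F, B6=F
test 2 (q=8, w=9) hits B1=T, B1=F, B2=F, B4=F, B6=F
test 3 (q=14, w=4) hits B1=F, B2=F, B4=F, B6=F
test 4 (q=5, w=7) hits B1=T, B1=F, B2=F, B4=F, B6=F
test 5 (q=15, w=0) hits B1=F, B2=F, B4=F, B6=T
test 6 (q=10, w=0) hits B1=T, B1=F, B2=F, B4=F, B6=F
test 7 (q=4, w=8) hits B1=T, B1=F, B2=F, B4=F, B6=F
test 8 (q=14, w=0) hits B1=F, B2=F, B4=T, B5=T
union over all inputs: B1=T, B1=F, B2=F, B4=T, B4=F, B5=T, B6=T, B6=F (8 outcomes)
checked all size-1 subsets: none covers 8 outcomes (max 5/8)
checked all size-2 subsets: none covers 8 outcomes (max 7/8)
the canonical winner is {2, 5, 8}: size 3, full 8-outcome coverage, earliest index list among size-3 covers
Answer: 2, 5, 8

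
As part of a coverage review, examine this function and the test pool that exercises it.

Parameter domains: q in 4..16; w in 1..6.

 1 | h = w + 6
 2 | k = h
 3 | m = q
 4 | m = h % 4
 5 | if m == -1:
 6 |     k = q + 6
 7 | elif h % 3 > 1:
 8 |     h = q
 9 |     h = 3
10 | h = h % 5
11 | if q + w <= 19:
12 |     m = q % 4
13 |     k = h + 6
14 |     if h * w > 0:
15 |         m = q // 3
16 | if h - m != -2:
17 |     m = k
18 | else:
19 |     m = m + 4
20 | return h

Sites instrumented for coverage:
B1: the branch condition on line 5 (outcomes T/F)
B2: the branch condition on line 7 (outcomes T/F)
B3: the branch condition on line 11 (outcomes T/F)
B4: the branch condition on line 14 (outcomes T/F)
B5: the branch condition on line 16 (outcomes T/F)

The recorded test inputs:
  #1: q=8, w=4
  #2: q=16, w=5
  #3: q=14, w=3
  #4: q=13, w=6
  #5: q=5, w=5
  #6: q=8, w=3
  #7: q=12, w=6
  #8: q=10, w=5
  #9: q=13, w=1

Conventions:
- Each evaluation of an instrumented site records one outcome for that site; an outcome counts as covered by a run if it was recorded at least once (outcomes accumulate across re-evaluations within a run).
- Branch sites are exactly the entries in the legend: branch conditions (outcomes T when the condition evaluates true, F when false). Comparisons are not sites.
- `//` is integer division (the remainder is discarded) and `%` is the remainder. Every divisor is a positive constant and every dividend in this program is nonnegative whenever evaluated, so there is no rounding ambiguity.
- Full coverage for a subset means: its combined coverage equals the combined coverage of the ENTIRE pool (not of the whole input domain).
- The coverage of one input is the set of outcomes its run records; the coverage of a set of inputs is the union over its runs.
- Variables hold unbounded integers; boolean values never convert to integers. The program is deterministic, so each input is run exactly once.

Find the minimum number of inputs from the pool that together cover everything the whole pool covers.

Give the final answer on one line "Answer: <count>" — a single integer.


input #1, q=8, w=4: events B1->F, B2->F, B3->T, B4->F, B5->T; outcomes B1=F, B2=F, B3=T, B4=F, B5=T
input #2, q=16, w=5: events B1->F, B2->T, B3->F, B5->T; outcomes B1=F, B2=T, B3=F, B5=T
input #3, q=14, w=3: events B1->F, B2->F, B3->T, B4->T, B5->T; outcomes B1=F, B2=F, B3=T, B4=T, B5=T
input #4, q=13, w=6: events B1->F, B2->F, B3->T, B4->T, B5->F; outcomes B1=F, B2=F, B3=T, B4=T, B5=F
input #5, q=5, w=5: events B1->F, B2->T, B3->T, B4->T, B5->T; outcomes B1=F, B2=T, B3=T, B4=T, B5=T
input #6, q=8, w=3: events B1->F, B2->F, B3->T, B4->T, B5->T; outcomes B1=F, B2=F, B3=T, B4=T, B5=T
input #7, q=12, w=6: events B1->F, B2->F, B3->T, B4->T, B5->F; outcomes B1=F, B2=F, B3=T, B4=T, B5=F
input #8, q=10, w=5: events B1->F, B2->T, B3->T, B4->T, B5->T; outcomes B1=F, B2=T, B3=T, B4=T, B5=T
input #9, q=13, w=1: events B1->F, B2->F, B3->T, B4->T, B5->F; outcomes B1=F, B2=F, B3=T, B4=T, B5=F
pool-wide coverage (9 outcomes): B1=F, B2=T, B2=F, B3=T, B3=F, B4=T, B4=F, B5=T, B5=F
no size-1 subset reaches all 9 outcomes (best union: 5/9)
no size-2 subset reaches all 9 outcomes (best union: 8/9)
at size 3, {1, 2, 4} reaches all 9 outcomes; every lexicographically earlier size-3 subset fails
Answer: 3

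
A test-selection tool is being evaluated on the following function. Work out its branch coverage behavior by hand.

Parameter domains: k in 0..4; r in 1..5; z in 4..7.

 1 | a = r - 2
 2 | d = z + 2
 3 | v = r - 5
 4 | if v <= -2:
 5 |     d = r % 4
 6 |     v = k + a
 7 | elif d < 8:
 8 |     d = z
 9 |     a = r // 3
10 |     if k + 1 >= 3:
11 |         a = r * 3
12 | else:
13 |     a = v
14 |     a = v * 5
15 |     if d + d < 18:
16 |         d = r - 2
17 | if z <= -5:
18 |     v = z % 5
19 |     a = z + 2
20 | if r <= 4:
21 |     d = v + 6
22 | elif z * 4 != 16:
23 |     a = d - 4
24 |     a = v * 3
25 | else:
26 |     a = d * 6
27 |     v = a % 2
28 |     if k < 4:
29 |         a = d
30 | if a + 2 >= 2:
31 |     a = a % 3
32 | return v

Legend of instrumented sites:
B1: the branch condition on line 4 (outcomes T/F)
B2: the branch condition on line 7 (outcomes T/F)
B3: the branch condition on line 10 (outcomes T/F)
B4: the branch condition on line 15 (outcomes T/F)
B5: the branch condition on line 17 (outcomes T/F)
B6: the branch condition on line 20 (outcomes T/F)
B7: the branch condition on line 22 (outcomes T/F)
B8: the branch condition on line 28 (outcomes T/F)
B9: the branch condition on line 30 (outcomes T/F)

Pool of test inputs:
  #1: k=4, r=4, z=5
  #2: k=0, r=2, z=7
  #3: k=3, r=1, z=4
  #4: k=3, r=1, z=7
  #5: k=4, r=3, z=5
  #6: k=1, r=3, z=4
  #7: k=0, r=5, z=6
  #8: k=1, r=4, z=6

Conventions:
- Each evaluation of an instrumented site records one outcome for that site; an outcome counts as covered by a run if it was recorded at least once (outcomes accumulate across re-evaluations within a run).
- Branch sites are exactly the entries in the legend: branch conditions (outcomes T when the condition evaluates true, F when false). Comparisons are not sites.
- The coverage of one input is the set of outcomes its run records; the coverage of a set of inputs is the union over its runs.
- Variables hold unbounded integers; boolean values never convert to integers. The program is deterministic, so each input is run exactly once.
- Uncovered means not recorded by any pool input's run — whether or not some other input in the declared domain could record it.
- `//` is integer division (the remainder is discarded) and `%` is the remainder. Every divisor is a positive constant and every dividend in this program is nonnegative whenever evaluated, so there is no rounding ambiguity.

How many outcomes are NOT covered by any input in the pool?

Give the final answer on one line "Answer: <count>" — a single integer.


input #1, k=4, r=4, z=5: events B1->F, B2->T, B3->T, B5->F, B6->T, B9->T; outcomes B1=F, B2=T, B3=T, B5=F, B6=T, B9=T
input #2, k=0, r=2, z=7: events B1->T, B5->F, B6->T, B9->T; outcomes B1=T, B5=F, B6=T, B9=T
input #3, k=3, r=1, z=4: events B1->T, B5->F, B6->T, B9->F; outcomes B1=T, B5=F, B6=T, B9=F
input #4, k=3, r=1, z=7: events B1->T, B5->F, B6->T, B9->F; outcomes B1=T, B5=F, B6=T, B9=F
input #5, k=4, r=3, z=5: events B1->T, B5->F, B6->T, B9->T; outcomes B1=T, B5=F, B6=T, B9=T
input #6, k=1, r=3, z=4: events B1->T, B5->F, B6->T, B9->T; outcomes B1=T, B5=F, B6=T, B9=T
input #7, k=0, r=5, z=6: events B1->F, B2->F, B4->T, B5->F, B6->F, B7->T, B9->T; outcomes B1=F, B2=F, B4=T, B5=F, B6=F, B7=T, B9=T
input #8, k=1, r=4, z=6: events B1->F, B2->F, B4->T, B5->F, B6->T, B9->F; outcomes B1=F, B2=F, B4=T, B5=F, B6=T, B9=F
union over the pool: B1=T, B1=F, B2=T, B2=F, B3=T, B4=T, B5=F, B6=T, B6=F, B7=T, B9=T, B9=F
uncovered (6 of 18): B3=F, B4=F, B5=T, B7=F, B8=T, B8=F
Answer: 6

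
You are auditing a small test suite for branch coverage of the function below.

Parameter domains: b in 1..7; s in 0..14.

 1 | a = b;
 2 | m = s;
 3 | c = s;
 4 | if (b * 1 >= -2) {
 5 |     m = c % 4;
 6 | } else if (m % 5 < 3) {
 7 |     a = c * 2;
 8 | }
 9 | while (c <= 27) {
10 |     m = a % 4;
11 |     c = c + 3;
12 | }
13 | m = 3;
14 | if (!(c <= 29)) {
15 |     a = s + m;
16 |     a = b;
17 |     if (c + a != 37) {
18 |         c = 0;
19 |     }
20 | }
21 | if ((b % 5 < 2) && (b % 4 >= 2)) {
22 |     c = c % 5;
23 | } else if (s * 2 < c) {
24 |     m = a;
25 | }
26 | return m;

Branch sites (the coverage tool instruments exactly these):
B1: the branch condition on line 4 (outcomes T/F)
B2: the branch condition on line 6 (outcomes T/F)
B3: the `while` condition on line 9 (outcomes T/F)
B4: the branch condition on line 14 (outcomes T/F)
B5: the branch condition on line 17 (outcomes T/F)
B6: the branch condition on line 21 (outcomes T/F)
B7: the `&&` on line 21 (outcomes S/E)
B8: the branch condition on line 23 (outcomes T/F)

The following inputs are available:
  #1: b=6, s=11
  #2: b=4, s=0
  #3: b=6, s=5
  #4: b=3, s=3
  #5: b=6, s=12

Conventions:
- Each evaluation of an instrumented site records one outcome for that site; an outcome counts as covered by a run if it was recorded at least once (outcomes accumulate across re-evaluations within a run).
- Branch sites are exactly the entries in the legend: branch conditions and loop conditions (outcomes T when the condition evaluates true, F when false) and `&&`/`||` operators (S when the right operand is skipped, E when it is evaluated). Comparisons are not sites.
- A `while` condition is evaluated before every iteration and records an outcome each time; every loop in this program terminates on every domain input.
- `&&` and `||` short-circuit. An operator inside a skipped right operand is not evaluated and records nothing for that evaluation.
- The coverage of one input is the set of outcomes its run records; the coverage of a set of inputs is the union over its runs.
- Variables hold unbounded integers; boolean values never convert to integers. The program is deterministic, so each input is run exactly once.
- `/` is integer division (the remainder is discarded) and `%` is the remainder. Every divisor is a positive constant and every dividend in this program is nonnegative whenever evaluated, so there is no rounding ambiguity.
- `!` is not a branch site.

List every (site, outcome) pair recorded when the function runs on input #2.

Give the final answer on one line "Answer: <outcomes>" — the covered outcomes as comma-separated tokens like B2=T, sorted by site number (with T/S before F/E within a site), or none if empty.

Running input #2 (b=4, s=0), event by event:
  B1->T, B3->T, B3->T, B3->T, B3->T, B3->T, B3->T, B3->T, B3->T, B3->T
  B3->T, B3->F, B4->T, B5->T, B7->S, B6->F, B8->F
deduplicating events, the covered set is: B1=T, B3=T, B3=F, B4=T, B5=T, B6=F, B7=S, B8=F

Answer: B1=T, B3=T, B3=F, B4=T, B5=T, B6=F, B7=S, B8=F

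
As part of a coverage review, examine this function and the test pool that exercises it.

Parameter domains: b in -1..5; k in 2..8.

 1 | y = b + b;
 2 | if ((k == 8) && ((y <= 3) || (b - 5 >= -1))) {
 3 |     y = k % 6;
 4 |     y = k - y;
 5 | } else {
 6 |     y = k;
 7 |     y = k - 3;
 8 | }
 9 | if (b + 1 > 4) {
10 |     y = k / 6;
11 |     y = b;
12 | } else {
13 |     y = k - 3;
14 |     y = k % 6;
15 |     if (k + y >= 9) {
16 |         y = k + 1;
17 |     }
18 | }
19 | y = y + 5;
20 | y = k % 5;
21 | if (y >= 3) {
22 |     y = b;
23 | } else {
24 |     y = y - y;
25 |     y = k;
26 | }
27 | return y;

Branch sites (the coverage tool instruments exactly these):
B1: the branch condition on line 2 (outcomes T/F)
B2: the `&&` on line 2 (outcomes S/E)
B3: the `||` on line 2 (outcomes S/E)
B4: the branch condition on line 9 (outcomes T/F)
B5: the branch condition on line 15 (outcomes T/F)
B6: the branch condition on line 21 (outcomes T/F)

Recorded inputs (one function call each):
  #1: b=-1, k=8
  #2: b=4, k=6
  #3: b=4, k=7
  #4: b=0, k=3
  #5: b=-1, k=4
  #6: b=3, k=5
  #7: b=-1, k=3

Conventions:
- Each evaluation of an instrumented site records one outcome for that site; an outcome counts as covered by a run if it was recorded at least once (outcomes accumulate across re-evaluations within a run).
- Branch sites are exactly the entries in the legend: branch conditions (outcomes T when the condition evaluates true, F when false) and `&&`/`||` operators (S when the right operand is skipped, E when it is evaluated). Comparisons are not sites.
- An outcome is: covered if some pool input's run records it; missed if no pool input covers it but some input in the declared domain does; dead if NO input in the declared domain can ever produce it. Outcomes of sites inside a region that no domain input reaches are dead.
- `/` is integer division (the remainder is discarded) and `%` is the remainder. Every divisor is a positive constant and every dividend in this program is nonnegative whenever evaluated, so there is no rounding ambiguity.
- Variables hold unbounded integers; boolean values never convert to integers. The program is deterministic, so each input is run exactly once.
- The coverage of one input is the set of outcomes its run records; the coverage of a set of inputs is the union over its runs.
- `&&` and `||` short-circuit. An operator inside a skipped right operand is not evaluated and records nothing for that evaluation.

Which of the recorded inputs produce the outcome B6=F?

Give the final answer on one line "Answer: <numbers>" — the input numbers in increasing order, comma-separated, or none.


input #1 (b=-1, k=8): does not record B6=F
input #2 (b=4, k=6): records B6=F
input #3 (b=4, k=7): records B6=F
input #4 (b=0, k=3): does not record B6=F
input #5 (b=-1, k=4): does not record B6=F
input #6 (b=3, k=5): records B6=F
input #7 (b=-1, k=3): does not record B6=F
Answer: 2, 3, 6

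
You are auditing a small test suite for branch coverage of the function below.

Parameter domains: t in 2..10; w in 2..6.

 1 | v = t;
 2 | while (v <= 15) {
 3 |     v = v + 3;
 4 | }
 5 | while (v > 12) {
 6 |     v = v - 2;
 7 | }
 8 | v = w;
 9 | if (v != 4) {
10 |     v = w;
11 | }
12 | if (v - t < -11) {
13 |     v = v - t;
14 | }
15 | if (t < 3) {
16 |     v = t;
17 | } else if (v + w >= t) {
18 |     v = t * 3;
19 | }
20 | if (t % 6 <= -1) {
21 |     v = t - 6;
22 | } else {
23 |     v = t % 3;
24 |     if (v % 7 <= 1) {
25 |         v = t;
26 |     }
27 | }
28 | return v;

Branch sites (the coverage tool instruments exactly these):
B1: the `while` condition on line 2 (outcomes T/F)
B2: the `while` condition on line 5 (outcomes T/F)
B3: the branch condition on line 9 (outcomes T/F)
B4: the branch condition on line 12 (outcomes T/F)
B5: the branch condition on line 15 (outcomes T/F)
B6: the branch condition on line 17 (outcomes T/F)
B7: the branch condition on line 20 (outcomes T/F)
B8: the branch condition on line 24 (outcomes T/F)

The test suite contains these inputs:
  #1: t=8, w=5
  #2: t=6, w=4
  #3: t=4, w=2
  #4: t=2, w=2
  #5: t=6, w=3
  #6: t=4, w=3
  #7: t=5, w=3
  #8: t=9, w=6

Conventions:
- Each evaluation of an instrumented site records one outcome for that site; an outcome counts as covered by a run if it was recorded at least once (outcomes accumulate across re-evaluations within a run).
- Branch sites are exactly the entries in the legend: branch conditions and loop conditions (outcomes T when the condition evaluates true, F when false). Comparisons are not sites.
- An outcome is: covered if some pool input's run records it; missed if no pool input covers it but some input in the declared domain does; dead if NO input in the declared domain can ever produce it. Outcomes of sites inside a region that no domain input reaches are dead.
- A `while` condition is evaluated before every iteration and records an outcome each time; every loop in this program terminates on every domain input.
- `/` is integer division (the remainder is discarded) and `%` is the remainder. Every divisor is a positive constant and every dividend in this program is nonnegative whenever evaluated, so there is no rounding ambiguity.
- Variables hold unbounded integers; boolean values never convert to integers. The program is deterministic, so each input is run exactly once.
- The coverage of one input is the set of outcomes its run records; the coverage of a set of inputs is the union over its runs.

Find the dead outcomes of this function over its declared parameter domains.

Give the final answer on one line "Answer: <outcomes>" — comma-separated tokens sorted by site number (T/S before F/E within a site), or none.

sweeping the full domain (45 inputs) for each outcome:
  B4=T: zero occurrences over every domain input -> dead
  B7=T: zero occurrences over every domain input -> dead
  reachable outcomes have witnesses, e.g. B1=T (e.g. t=2, w=2), B1=F (e.g. t=2, w=2), B2=T (e.g. t=2, w=2), B2=F (e.g. t=2, w=2)

Answer: B4=T, B7=T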